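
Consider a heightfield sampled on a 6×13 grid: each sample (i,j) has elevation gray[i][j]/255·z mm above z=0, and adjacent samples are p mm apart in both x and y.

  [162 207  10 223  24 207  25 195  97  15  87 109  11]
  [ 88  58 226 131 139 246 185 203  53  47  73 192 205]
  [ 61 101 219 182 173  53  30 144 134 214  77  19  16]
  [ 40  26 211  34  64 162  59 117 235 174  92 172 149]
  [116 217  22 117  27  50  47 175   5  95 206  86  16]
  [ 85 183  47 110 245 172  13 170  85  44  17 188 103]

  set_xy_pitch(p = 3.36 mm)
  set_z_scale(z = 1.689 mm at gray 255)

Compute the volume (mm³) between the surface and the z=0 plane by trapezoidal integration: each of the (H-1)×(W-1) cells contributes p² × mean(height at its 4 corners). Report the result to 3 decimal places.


height_mm = gray/255 × 1.689; cell vol = 3.36² × mean(4 corners)
unit = 3.36² × 1.689 / (4×255) = 0.0186942 mm³ per gray-sum
row 0: Σ corner-gray over 12 cells = 5970  → 111.6047
row 1: Σ corner-gray over 12 cells = 6168  → 115.3061
row 2: Σ corner-gray over 12 cells = 5650  → 105.6225
row 3: Σ corner-gray over 12 cells = 5107  → 95.4715
row 4: Σ corner-gray over 12 cells = 4962  → 92.7609
Σ rows: total corner-gray = 27857  → 520.7657 mm³

520.766


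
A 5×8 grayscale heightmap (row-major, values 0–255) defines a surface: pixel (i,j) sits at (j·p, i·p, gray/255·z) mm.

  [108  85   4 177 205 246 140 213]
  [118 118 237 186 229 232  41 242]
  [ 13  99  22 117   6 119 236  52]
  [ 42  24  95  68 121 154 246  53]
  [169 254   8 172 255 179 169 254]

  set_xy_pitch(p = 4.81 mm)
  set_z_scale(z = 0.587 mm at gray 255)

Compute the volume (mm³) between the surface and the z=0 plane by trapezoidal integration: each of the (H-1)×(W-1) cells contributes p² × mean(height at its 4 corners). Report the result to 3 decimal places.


height_mm = gray/255 × 0.587; cell vol = 4.81² × mean(4 corners)
unit = 4.81² × 0.587 / (4×255) = 0.0133146 mm³ per gray-sum
row 0: Σ corner-gray over 7 cells = 4481  → 59.6627
row 1: Σ corner-gray over 7 cells = 3709  → 49.3838
row 2: Σ corner-gray over 7 cells = 2774  → 36.9347
row 3: Σ corner-gray over 7 cells = 4008  → 53.3649
Σ rows: total corner-gray = 14972  → 199.3462 mm³

199.346


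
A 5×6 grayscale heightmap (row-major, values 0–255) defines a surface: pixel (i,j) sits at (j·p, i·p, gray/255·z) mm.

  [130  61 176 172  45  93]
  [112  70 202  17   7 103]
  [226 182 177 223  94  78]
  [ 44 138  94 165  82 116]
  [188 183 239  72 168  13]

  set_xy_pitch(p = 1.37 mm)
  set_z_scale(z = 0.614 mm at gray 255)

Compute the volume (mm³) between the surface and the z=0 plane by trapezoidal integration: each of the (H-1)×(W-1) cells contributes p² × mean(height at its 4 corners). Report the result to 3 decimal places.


11.093

height_mm = gray/255 × 0.614; cell vol = 1.37² × mean(4 corners)
unit = 1.37² × 0.614 / (4×255) = 0.00112982 mm³ per gray-sum
row 0: Σ corner-gray over 5 cells = 1938  → 2.1896
row 1: Σ corner-gray over 5 cells = 2463  → 2.7827
row 2: Σ corner-gray over 5 cells = 2774  → 3.1341
row 3: Σ corner-gray over 5 cells = 2643  → 2.9861
Σ rows: total corner-gray = 9818  → 11.0926 mm³


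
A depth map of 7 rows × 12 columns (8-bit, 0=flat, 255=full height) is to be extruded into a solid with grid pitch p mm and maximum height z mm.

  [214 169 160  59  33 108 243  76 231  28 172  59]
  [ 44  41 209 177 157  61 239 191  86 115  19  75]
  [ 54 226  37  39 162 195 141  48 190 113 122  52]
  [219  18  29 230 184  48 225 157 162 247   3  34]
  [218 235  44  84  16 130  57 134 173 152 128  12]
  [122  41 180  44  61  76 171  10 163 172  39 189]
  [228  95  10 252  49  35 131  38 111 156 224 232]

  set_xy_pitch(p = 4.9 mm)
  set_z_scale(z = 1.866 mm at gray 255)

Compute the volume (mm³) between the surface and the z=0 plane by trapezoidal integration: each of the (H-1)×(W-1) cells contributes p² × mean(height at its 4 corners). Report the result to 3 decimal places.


height_mm = gray/255 × 1.866; cell vol = 4.9² × mean(4 corners)
unit = 4.9² × 1.866 / (4×255) = 0.0439242 mm³ per gray-sum
row 0: Σ corner-gray over 11 cells = 5540  → 243.3399
row 1: Σ corner-gray over 11 cells = 5361  → 235.4775
row 2: Σ corner-gray over 11 cells = 5511  → 242.0661
row 3: Σ corner-gray over 11 cells = 5395  → 236.9709
row 4: Σ corner-gray over 11 cells = 4761  → 209.1230
row 5: Σ corner-gray over 11 cells = 4887  → 214.6575
Σ rows: total corner-gray = 31455  → 1381.6350 mm³

1381.635


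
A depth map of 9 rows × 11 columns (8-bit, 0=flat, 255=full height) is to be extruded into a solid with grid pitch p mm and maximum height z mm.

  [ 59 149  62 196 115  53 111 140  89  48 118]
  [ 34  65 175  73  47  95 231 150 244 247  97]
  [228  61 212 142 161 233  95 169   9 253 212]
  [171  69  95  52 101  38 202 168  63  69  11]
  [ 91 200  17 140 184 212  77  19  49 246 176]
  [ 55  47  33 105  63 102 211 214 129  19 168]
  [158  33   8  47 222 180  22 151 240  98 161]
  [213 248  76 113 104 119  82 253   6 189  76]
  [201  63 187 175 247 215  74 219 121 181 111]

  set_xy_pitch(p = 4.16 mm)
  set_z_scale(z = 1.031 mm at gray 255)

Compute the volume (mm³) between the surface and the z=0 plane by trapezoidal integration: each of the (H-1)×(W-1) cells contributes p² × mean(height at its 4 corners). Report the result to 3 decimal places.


height_mm = gray/255 × 1.031; cell vol = 4.16² × mean(4 corners)
unit = 4.16² × 1.031 / (4×255) = 0.0174922 mm³ per gray-sum
row 0: Σ corner-gray over 10 cells = 4888  → 85.5020
row 1: Σ corner-gray over 10 cells = 5895  → 103.1167
row 2: Σ corner-gray over 10 cells = 5006  → 87.5661
row 3: Σ corner-gray over 10 cells = 4451  → 77.8579
row 4: Σ corner-gray over 10 cells = 4624  → 80.8841
row 5: Σ corner-gray over 10 cells = 4390  → 76.7909
row 6: Σ corner-gray over 10 cells = 4990  → 87.2862
row 7: Σ corner-gray over 10 cells = 5945  → 103.9913
Σ rows: total corner-gray = 40189  → 702.9952 mm³

702.995


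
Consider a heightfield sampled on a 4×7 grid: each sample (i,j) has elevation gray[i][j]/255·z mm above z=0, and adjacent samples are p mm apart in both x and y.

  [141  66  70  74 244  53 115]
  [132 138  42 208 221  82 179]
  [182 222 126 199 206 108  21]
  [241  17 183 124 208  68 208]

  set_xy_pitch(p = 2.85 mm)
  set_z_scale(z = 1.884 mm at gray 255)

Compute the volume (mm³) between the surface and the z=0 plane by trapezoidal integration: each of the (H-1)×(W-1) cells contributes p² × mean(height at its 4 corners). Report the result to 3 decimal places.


152.353

height_mm = gray/255 × 1.884; cell vol = 2.85² × mean(4 corners)
unit = 2.85² × 1.884 / (4×255) = 0.0150027 mm³ per gray-sum
row 0: Σ corner-gray over 6 cells = 2963  → 44.4531
row 1: Σ corner-gray over 6 cells = 3618  → 54.2799
row 2: Σ corner-gray over 6 cells = 3574  → 53.6198
Σ rows: total corner-gray = 10155  → 152.3528 mm³


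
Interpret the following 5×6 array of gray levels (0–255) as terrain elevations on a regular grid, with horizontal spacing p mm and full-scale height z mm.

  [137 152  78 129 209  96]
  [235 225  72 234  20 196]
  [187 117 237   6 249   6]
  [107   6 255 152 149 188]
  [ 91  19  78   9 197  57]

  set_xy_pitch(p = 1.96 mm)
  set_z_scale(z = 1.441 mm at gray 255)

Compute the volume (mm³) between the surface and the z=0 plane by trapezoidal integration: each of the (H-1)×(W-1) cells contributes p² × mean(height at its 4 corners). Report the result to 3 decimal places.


58.880

height_mm = gray/255 × 1.441; cell vol = 1.96² × mean(4 corners)
unit = 1.96² × 1.441 / (4×255) = 0.0054272 mm³ per gray-sum
row 0: Σ corner-gray over 5 cells = 2902  → 15.7497
row 1: Σ corner-gray over 5 cells = 2944  → 15.9777
row 2: Σ corner-gray over 5 cells = 2830  → 15.3590
row 3: Σ corner-gray over 5 cells = 2173  → 11.7933
Σ rows: total corner-gray = 10849  → 58.8797 mm³


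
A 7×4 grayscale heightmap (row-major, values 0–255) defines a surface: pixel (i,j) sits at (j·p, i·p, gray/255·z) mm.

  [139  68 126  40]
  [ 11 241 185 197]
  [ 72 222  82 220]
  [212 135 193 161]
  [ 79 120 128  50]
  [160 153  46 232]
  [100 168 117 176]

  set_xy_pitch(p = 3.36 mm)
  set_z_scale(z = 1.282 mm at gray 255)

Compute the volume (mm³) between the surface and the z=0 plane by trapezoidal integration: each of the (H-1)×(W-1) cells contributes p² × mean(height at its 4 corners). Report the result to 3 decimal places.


145.031

height_mm = gray/255 × 1.282; cell vol = 3.36² × mean(4 corners)
unit = 3.36² × 1.282 / (4×255) = 0.0141895 mm³ per gray-sum
row 0: Σ corner-gray over 3 cells = 1627  → 23.0863
row 1: Σ corner-gray over 3 cells = 1960  → 27.8114
row 2: Σ corner-gray over 3 cells = 1929  → 27.3715
row 3: Σ corner-gray over 3 cells = 1654  → 23.4694
row 4: Σ corner-gray over 3 cells = 1415  → 20.0781
row 5: Σ corner-gray over 3 cells = 1636  → 23.2140
Σ rows: total corner-gray = 10221  → 145.0307 mm³


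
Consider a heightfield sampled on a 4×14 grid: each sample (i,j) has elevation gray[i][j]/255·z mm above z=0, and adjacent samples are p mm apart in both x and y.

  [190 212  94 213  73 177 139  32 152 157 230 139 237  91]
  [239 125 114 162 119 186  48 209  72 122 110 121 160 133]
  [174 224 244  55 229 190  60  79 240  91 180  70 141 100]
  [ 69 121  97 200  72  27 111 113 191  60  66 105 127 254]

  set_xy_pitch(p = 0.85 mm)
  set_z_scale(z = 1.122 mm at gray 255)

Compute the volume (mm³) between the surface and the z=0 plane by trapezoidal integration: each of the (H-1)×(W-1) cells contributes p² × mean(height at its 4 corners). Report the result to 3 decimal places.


height_mm = gray/255 × 1.122; cell vol = 0.85² × mean(4 corners)
unit = 0.85² × 1.122 / (4×255) = 0.00079475 mm³ per gray-sum
row 0: Σ corner-gray over 13 cells = 7459  → 5.9280
row 1: Σ corner-gray over 13 cells = 7348  → 5.8398
row 2: Σ corner-gray over 13 cells = 6783  → 5.3908
Σ rows: total corner-gray = 21590  → 17.1587 mm³

17.159


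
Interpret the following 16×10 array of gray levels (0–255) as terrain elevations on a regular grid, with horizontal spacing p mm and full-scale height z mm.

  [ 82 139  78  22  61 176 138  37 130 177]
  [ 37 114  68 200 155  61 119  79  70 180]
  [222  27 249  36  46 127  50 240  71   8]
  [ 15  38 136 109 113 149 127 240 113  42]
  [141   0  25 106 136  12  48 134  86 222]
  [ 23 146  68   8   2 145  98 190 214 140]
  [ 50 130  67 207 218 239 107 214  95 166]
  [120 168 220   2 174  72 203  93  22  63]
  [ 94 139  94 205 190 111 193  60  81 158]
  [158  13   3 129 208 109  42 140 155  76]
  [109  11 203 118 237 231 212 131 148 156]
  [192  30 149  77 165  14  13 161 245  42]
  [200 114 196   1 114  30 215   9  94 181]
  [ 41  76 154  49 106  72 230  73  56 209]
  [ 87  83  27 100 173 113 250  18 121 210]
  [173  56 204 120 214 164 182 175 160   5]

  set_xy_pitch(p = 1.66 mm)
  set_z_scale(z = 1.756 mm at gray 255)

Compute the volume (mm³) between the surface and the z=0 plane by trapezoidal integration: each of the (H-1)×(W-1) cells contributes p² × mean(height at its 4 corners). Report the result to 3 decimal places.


height_mm = gray/255 × 1.756; cell vol = 1.66² × mean(4 corners)
unit = 1.66² × 1.756 / (4×255) = 0.00474395 mm³ per gray-sum
row 0: Σ corner-gray over 9 cells = 3770  → 17.8847
row 1: Σ corner-gray over 9 cells = 3871  → 18.3638
row 2: Σ corner-gray over 9 cells = 4029  → 19.1134
row 3: Σ corner-gray over 9 cells = 3564  → 16.9075
row 4: Σ corner-gray over 9 cells = 3362  → 15.9492
row 5: Σ corner-gray over 9 cells = 4675  → 22.1780
row 6: Σ corner-gray over 9 cells = 4861  → 23.0604
row 7: Σ corner-gray over 9 cells = 4489  → 21.2956
row 8: Σ corner-gray over 9 cells = 4230  → 20.0669
row 9: Σ corner-gray over 9 cells = 4679  → 22.1970
row 10: Σ corner-gray over 9 cells = 4789  → 22.7188
row 11: Σ corner-gray over 9 cells = 3869  → 18.3544
row 12: Σ corner-gray over 9 cells = 3809  → 18.0697
row 13: Σ corner-gray over 9 cells = 3949  → 18.7339
row 14: Σ corner-gray over 9 cells = 4795  → 22.7473
Σ rows: total corner-gray = 62741  → 297.6404 mm³

297.640


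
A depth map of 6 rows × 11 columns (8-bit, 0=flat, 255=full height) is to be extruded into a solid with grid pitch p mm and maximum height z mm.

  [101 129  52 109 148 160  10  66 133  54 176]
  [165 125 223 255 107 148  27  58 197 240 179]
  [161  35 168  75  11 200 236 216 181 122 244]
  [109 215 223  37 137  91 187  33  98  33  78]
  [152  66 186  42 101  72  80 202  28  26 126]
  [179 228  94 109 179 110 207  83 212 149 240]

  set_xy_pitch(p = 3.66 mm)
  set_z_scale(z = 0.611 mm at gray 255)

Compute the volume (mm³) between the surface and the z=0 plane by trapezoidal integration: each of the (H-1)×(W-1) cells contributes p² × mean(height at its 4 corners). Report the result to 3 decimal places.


204.714

height_mm = gray/255 × 0.611; cell vol = 3.66² × mean(4 corners)
unit = 3.66² × 0.611 / (4×255) = 0.00802423 mm³ per gray-sum
row 0: Σ corner-gray over 10 cells = 5103  → 40.9476
row 1: Σ corner-gray over 10 cells = 5997  → 48.1213
row 2: Σ corner-gray over 10 cells = 5188  → 41.6297
row 3: Σ corner-gray over 10 cells = 4179  → 33.5332
row 4: Σ corner-gray over 10 cells = 5045  → 40.4822
Σ rows: total corner-gray = 25512  → 204.7141 mm³


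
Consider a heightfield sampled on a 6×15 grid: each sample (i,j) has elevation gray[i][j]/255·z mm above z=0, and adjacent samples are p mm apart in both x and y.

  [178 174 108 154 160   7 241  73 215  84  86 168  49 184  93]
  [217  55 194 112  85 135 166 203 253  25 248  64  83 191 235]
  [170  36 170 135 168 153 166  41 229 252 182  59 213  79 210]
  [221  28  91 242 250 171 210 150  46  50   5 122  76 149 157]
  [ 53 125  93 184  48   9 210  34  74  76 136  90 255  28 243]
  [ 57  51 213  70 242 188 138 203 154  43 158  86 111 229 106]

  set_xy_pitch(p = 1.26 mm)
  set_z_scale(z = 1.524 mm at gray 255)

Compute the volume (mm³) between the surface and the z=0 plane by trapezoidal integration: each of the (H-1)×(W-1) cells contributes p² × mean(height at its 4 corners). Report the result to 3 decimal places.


88.288

height_mm = gray/255 × 1.524; cell vol = 1.26² × mean(4 corners)
unit = 1.26² × 1.524 / (4×255) = 0.00237206 mm³ per gray-sum
row 0: Σ corner-gray over 14 cells = 7757  → 18.4001
row 1: Σ corner-gray over 14 cells = 8226  → 19.5126
row 2: Σ corner-gray over 14 cells = 7704  → 18.2744
row 3: Σ corner-gray over 14 cells = 6578  → 15.6034
row 4: Σ corner-gray over 14 cells = 6955  → 16.4977
Σ rows: total corner-gray = 37220  → 88.2881 mm³


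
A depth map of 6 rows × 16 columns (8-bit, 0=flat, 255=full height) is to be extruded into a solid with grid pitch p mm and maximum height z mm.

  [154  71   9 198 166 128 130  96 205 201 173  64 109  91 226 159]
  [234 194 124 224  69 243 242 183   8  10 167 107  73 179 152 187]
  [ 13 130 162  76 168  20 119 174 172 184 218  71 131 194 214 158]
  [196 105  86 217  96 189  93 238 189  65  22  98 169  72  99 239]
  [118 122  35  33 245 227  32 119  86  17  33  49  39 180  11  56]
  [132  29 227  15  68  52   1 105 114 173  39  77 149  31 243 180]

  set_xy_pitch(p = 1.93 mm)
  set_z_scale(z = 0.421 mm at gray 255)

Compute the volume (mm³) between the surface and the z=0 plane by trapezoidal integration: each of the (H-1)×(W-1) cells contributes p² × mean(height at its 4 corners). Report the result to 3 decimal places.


height_mm = gray/255 × 0.421; cell vol = 1.93² × mean(4 corners)
unit = 1.93² × 0.421 / (4×255) = 0.00153743 mm³ per gray-sum
row 0: Σ corner-gray over 15 cells = 8418  → 12.9421
row 1: Σ corner-gray over 15 cells = 8608  → 13.2342
row 2: Σ corner-gray over 15 cells = 8148  → 12.5270
row 3: Σ corner-gray over 15 cells = 6541  → 10.0564
row 4: Σ corner-gray over 15 cells = 5588  → 8.5912
Σ rows: total corner-gray = 37303  → 57.3509 mm³

57.351


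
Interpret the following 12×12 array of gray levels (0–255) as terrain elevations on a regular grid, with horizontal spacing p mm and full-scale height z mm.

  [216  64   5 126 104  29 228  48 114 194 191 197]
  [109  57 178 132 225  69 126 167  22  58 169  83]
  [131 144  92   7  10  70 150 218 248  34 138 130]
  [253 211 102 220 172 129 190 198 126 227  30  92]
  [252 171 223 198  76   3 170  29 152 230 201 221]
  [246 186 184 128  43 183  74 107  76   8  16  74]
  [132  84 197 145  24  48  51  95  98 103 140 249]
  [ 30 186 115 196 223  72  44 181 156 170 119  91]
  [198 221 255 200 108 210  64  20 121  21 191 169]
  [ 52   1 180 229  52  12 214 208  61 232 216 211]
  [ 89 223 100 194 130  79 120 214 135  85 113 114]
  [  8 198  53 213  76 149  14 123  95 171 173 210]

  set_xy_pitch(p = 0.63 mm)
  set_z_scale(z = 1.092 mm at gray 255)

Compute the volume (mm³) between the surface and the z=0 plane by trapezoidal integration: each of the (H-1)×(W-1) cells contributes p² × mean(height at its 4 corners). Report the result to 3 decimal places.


height_mm = gray/255 × 1.092; cell vol = 0.63² × mean(4 corners)
unit = 0.63² × 1.092 / (4×255) = 0.000424916 mm³ per gray-sum
row 0: Σ corner-gray over 11 cells = 5217  → 2.2168
row 1: Σ corner-gray over 11 cells = 5081  → 2.1590
row 2: Σ corner-gray over 11 cells = 6038  → 2.5656
row 3: Σ corner-gray over 11 cells = 6934  → 2.9464
row 4: Σ corner-gray over 11 cells = 5709  → 2.4258
row 5: Σ corner-gray over 11 cells = 4681  → 1.9890
row 6: Σ corner-gray over 11 cells = 5396  → 2.2928
row 7: Σ corner-gray over 11 cells = 6234  → 2.6489
row 8: Σ corner-gray over 11 cells = 6262  → 2.6608
row 9: Σ corner-gray over 11 cells = 6062  → 2.5758
row 10: Σ corner-gray over 11 cells = 5737  → 2.4377
Σ rows: total corner-gray = 63351  → 26.9189 mm³

26.919


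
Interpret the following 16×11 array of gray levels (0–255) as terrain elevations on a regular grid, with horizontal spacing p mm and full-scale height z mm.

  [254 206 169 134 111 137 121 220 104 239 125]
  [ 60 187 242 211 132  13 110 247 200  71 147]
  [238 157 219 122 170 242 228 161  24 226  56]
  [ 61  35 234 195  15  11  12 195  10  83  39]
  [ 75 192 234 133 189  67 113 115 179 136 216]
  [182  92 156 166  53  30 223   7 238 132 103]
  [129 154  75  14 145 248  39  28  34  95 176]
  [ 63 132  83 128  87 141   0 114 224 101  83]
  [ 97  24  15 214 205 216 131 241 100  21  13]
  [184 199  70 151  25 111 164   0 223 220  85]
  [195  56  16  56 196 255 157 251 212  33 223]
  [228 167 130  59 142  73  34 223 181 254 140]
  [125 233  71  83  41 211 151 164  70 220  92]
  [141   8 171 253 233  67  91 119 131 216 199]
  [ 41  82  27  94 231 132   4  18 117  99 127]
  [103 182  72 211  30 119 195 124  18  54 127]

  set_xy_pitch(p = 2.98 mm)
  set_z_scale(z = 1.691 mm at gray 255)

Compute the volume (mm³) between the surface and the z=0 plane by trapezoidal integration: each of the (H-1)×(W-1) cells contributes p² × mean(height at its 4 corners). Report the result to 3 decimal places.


1139.227

height_mm = gray/255 × 1.691; cell vol = 2.98² × mean(4 corners)
unit = 2.98² × 1.691 / (4×255) = 0.0147223 mm³ per gray-sum
row 0: Σ corner-gray over 10 cells = 6294  → 92.6622
row 1: Σ corner-gray over 10 cells = 6425  → 94.5908
row 2: Σ corner-gray over 10 cells = 5072  → 74.6716
row 3: Σ corner-gray over 10 cells = 4687  → 69.0035
row 4: Σ corner-gray over 10 cells = 5486  → 80.7666
row 5: Σ corner-gray over 10 cells = 4448  → 65.4848
row 6: Σ corner-gray over 10 cells = 4135  → 60.8768
row 7: Σ corner-gray over 10 cells = 4610  → 67.8699
row 8: Σ corner-gray over 10 cells = 5039  → 74.1857
row 9: Σ corner-gray over 10 cells = 5477  → 80.6341
row 10: Σ corner-gray over 10 cells = 5776  → 85.0361
row 11: Σ corner-gray over 10 cells = 5599  → 82.4302
row 12: Σ corner-gray over 10 cells = 5623  → 82.7836
row 13: Σ corner-gray over 10 cells = 4694  → 69.1065
row 14: Σ corner-gray over 10 cells = 4016  → 59.1248
Σ rows: total corner-gray = 77381  → 1139.2271 mm³


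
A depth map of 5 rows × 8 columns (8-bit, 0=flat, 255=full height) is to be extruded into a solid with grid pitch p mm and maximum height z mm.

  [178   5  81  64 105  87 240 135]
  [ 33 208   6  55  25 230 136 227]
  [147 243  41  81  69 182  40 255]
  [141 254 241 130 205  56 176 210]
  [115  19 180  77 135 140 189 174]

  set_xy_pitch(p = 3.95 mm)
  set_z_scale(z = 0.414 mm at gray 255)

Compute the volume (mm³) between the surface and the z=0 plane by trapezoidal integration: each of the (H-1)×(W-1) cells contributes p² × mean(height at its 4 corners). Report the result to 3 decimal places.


93.624

height_mm = gray/255 × 0.414; cell vol = 3.95² × mean(4 corners)
unit = 3.95² × 0.414 / (4×255) = 0.00633278 mm³ per gray-sum
row 0: Σ corner-gray over 7 cells = 3057  → 19.3593
row 1: Σ corner-gray over 7 cells = 3294  → 20.8602
row 2: Σ corner-gray over 7 cells = 4189  → 26.5280
row 3: Σ corner-gray over 7 cells = 4244  → 26.8763
Σ rows: total corner-gray = 14784  → 93.6238 mm³


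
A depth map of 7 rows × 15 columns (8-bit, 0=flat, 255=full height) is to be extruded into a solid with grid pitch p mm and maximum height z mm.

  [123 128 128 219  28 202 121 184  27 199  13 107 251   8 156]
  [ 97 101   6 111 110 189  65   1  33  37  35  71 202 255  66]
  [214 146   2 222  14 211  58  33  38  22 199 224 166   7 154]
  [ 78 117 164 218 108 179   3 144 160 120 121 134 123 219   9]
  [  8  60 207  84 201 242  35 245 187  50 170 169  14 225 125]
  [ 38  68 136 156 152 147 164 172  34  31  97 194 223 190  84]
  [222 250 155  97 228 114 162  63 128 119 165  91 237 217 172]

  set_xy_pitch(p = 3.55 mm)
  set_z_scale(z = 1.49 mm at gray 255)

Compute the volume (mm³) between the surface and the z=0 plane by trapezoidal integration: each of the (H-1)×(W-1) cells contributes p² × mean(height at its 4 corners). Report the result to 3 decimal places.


height_mm = gray/255 × 1.49; cell vol = 3.55² × mean(4 corners)
unit = 3.55² × 1.49 / (4×255) = 0.0184095 mm³ per gray-sum
row 0: Σ corner-gray over 14 cells = 6104  → 112.3718
row 1: Σ corner-gray over 14 cells = 5647  → 103.9586
row 2: Σ corner-gray over 14 cells = 6759  → 124.4300
row 3: Σ corner-gray over 14 cells = 7618  → 140.2438
row 4: Σ corner-gray over 14 cells = 7561  → 139.1945
row 5: Σ corner-gray over 14 cells = 8096  → 149.0436
Σ rows: total corner-gray = 41785  → 769.2424 mm³

769.242


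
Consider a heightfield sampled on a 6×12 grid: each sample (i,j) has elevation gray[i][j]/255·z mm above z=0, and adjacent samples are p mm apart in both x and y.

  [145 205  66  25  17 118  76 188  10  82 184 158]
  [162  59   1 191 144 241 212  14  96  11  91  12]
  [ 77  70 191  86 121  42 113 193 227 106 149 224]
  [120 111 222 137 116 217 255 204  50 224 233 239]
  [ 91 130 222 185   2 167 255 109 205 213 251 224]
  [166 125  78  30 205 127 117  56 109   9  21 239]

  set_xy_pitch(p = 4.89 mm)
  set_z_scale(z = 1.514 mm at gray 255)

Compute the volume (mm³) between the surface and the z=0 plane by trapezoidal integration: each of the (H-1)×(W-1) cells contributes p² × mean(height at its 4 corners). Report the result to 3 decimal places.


1070.684

height_mm = gray/255 × 1.514; cell vol = 4.89² × mean(4 corners)
unit = 4.89² × 1.514 / (4×255) = 0.0354931 mm³ per gray-sum
row 0: Σ corner-gray over 11 cells = 4539  → 161.1030
row 1: Σ corner-gray over 11 cells = 5191  → 184.2445
row 2: Σ corner-gray over 11 cells = 6794  → 241.1398
row 3: Σ corner-gray over 11 cells = 7690  → 272.9416
row 4: Σ corner-gray over 11 cells = 5952  → 211.2547
Σ rows: total corner-gray = 30166  → 1070.6836 mm³


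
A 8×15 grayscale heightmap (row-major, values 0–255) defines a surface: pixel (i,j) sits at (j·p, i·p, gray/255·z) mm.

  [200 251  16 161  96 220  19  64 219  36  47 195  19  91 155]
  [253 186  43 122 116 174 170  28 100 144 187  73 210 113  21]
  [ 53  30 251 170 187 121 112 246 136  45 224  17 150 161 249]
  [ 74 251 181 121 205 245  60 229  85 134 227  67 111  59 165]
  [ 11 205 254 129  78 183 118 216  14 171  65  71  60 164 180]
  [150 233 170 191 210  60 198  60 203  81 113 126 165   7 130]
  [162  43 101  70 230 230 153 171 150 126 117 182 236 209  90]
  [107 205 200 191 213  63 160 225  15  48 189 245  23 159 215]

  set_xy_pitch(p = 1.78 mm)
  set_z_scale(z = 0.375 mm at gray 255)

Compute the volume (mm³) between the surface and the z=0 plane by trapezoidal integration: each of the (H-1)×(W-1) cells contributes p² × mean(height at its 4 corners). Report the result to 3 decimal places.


63.728

height_mm = gray/255 × 0.375; cell vol = 1.78² × mean(4 corners)
unit = 1.78² × 0.375 / (4×255) = 0.00116485 mm³ per gray-sum
row 0: Σ corner-gray over 14 cells = 6829  → 7.9548
row 1: Σ corner-gray over 14 cells = 7608  → 8.8622
row 2: Σ corner-gray over 14 cells = 8191  → 9.5413
row 3: Σ corner-gray over 14 cells = 7836  → 9.1278
row 4: Σ corner-gray over 14 cells = 7561  → 8.8075
row 5: Σ corner-gray over 14 cells = 8202  → 9.5541
row 6: Σ corner-gray over 14 cells = 8482  → 9.8803
Σ rows: total corner-gray = 54709  → 63.7279 mm³


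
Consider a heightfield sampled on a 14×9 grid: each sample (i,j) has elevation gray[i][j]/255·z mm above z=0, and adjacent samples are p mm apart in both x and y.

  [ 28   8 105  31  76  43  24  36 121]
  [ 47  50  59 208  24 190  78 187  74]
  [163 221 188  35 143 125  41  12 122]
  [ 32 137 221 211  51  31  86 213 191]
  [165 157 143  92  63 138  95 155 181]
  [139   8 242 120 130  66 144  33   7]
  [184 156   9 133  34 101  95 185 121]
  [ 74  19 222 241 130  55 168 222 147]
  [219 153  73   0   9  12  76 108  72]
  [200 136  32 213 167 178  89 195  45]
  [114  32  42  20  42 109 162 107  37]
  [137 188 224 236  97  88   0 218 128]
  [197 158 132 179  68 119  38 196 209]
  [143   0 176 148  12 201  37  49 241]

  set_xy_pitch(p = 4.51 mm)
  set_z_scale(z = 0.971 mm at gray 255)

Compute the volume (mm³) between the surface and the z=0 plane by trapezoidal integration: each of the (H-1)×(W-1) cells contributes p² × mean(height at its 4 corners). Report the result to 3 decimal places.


height_mm = gray/255 × 0.971; cell vol = 4.51² × mean(4 corners)
unit = 4.51² × 0.971 / (4×255) = 0.019363 mm³ per gray-sum
row 0: Σ corner-gray over 8 cells = 2508  → 48.5623
row 1: Σ corner-gray over 8 cells = 3528  → 68.3126
row 2: Σ corner-gray over 8 cells = 3938  → 76.2514
row 3: Σ corner-gray over 8 cells = 4155  → 80.4532
row 4: Σ corner-gray over 8 cells = 3664  → 70.9459
row 5: Σ corner-gray over 8 cells = 3363  → 65.1177
row 6: Σ corner-gray over 8 cells = 4066  → 78.7299
row 7: Σ corner-gray over 8 cells = 3488  → 67.5381
row 8: Σ corner-gray over 8 cells = 3418  → 66.1827
row 9: Σ corner-gray over 8 cells = 3444  → 66.6861
row 10: Σ corner-gray over 8 cells = 3546  → 68.6611
row 11: Σ corner-gray over 8 cells = 4553  → 88.1596
row 12: Σ corner-gray over 8 cells = 3816  → 73.8891
Σ rows: total corner-gray = 47487  → 919.4897 mm³

919.490


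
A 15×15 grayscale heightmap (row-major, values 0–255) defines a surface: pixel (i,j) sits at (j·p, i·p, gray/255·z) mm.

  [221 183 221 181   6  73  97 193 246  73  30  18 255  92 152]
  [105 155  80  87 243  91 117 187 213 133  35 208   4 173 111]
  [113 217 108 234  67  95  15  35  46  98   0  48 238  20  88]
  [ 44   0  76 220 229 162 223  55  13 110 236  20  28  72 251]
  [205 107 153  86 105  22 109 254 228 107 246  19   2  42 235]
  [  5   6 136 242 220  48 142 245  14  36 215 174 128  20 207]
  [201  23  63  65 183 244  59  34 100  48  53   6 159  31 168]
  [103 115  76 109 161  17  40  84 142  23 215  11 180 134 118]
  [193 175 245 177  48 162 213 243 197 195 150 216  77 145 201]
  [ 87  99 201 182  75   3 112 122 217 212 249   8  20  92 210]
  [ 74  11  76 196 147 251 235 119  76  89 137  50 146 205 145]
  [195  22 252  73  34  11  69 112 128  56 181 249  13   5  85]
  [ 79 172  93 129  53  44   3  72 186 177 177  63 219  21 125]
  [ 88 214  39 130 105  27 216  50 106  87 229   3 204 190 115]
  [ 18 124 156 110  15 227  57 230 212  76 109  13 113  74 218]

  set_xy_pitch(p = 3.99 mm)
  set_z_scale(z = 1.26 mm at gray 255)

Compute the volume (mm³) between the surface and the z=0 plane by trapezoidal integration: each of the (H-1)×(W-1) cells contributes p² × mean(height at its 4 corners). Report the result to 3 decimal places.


1823.334

height_mm = gray/255 × 1.26; cell vol = 3.99² × mean(4 corners)
unit = 3.99² × 1.26 / (4×255) = 0.019666 mm³ per gray-sum
row 0: Σ corner-gray over 14 cells = 7377  → 145.0761
row 1: Σ corner-gray over 14 cells = 6311  → 124.1122
row 2: Σ corner-gray over 14 cells = 5826  → 114.5742
row 3: Σ corner-gray over 14 cells = 6583  → 129.4613
row 4: Σ corner-gray over 14 cells = 6864  → 134.9875
row 5: Σ corner-gray over 14 cells = 5969  → 117.3864
row 6: Σ corner-gray over 14 cells = 5340  → 105.0165
row 7: Σ corner-gray over 14 cells = 7715  → 151.7232
row 8: Σ corner-gray over 14 cells = 8361  → 164.4275
row 9: Σ corner-gray over 14 cells = 7176  → 141.1233
row 10: Σ corner-gray over 14 cells = 6385  → 125.5674
row 11: Σ corner-gray over 14 cells = 5712  → 112.3322
row 12: Σ corner-gray over 14 cells = 6425  → 126.3541
row 13: Σ corner-gray over 14 cells = 6671  → 131.1919
Σ rows: total corner-gray = 92715  → 1823.3337 mm³


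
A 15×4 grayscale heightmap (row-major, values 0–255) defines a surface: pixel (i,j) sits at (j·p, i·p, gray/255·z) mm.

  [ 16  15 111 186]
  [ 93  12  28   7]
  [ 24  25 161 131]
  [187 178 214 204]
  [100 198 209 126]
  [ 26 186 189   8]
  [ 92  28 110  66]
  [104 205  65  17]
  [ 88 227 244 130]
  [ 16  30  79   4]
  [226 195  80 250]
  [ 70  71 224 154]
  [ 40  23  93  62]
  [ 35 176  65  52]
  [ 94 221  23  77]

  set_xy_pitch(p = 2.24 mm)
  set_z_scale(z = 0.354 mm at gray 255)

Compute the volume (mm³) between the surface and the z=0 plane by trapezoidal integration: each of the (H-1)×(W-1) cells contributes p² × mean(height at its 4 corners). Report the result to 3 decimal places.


33.081

height_mm = gray/255 × 0.354; cell vol = 2.24² × mean(4 corners)
unit = 2.24² × 0.354 / (4×255) = 0.0017414 mm³ per gray-sum
row 0: Σ corner-gray over 3 cells = 634  → 1.1040
row 1: Σ corner-gray over 3 cells = 707  → 1.2312
row 2: Σ corner-gray over 3 cells = 1702  → 2.9639
row 3: Σ corner-gray over 3 cells = 2215  → 3.8572
row 4: Σ corner-gray over 3 cells = 1824  → 3.1763
row 5: Σ corner-gray over 3 cells = 1218  → 2.1210
row 6: Σ corner-gray over 3 cells = 1095  → 1.9068
row 7: Σ corner-gray over 3 cells = 1821  → 3.1711
row 8: Σ corner-gray over 3 cells = 1398  → 2.4345
row 9: Σ corner-gray over 3 cells = 1264  → 2.2011
row 10: Σ corner-gray over 3 cells = 1840  → 3.2042
row 11: Σ corner-gray over 3 cells = 1148  → 1.9991
row 12: Σ corner-gray over 3 cells = 903  → 1.5725
row 13: Σ corner-gray over 3 cells = 1228  → 2.1384
Σ rows: total corner-gray = 18997  → 33.0814 mm³


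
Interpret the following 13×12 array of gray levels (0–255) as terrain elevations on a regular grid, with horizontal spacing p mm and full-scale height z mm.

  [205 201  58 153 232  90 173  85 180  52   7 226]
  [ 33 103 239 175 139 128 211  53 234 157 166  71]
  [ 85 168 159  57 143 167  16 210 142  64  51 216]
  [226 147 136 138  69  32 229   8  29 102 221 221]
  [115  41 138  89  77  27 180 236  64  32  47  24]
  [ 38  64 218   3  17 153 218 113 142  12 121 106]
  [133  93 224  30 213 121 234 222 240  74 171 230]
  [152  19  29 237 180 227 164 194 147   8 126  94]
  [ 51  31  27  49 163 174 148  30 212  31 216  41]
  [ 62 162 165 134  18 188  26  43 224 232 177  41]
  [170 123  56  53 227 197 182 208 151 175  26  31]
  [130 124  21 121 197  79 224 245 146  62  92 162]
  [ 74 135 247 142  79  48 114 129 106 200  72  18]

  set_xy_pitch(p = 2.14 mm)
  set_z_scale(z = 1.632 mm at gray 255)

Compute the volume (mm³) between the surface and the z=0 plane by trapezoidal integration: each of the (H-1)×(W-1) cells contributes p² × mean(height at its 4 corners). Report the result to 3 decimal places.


height_mm = gray/255 × 1.632; cell vol = 2.14² × mean(4 corners)
unit = 2.14² × 1.632 / (4×255) = 0.00732736 mm³ per gray-sum
row 0: Σ corner-gray over 11 cells = 6207  → 45.4809
row 1: Σ corner-gray over 11 cells = 5969  → 43.7370
row 2: Σ corner-gray over 11 cells = 5324  → 39.0109
row 3: Σ corner-gray over 11 cells = 4670  → 34.2188
row 4: Σ corner-gray over 11 cells = 4267  → 31.2658
row 5: Σ corner-gray over 11 cells = 5873  → 43.0336
row 6: Σ corner-gray over 11 cells = 6515  → 47.7378
row 7: Σ corner-gray over 11 cells = 5162  → 37.8238
row 8: Σ corner-gray over 11 cells = 5095  → 37.3329
row 9: Σ corner-gray over 11 cells = 5838  → 42.7771
row 10: Σ corner-gray over 11 cells = 5911  → 43.3120
row 11: Σ corner-gray over 11 cells = 5550  → 40.6668
Σ rows: total corner-gray = 66381  → 486.3975 mm³

486.397


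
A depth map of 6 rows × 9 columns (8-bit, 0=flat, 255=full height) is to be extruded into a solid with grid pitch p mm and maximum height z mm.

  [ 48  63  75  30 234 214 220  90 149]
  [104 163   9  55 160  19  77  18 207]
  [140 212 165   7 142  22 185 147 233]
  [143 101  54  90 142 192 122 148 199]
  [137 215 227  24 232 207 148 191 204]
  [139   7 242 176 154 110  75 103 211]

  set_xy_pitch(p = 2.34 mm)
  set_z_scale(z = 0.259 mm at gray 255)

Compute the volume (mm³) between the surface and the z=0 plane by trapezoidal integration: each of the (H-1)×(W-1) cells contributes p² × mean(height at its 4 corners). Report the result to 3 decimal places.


28.868

height_mm = gray/255 × 0.259; cell vol = 2.34² × mean(4 corners)
unit = 2.34² × 0.259 / (4×255) = 0.00139037 mm³ per gray-sum
row 0: Σ corner-gray over 8 cells = 3362  → 4.6744
row 1: Σ corner-gray over 8 cells = 3446  → 4.7912
row 2: Σ corner-gray over 8 cells = 4173  → 5.8020
row 3: Σ corner-gray over 8 cells = 4869  → 6.7697
row 4: Σ corner-gray over 8 cells = 4913  → 6.8309
Σ rows: total corner-gray = 20763  → 28.8683 mm³


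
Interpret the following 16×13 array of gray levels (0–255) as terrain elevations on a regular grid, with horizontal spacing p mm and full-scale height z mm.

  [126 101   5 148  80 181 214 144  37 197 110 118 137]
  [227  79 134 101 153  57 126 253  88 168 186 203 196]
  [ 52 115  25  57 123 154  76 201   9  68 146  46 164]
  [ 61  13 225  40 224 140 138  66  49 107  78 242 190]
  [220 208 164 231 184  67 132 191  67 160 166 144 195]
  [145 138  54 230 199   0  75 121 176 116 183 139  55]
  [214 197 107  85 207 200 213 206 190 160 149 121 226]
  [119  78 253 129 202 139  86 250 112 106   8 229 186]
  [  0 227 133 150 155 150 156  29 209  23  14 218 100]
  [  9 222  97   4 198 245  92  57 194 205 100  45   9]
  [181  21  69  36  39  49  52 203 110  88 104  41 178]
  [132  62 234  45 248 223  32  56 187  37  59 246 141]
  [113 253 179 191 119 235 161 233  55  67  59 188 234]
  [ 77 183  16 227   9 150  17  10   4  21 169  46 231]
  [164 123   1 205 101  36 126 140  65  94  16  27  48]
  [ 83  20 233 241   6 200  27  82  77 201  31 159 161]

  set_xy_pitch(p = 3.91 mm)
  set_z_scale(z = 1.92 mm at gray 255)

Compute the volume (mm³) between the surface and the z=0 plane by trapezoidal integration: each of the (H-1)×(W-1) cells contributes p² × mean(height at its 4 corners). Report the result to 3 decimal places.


height_mm = gray/255 × 1.92; cell vol = 3.91² × mean(4 corners)
unit = 3.91² × 1.92 / (4×255) = 0.0287776 mm³ per gray-sum
row 0: Σ corner-gray over 12 cells = 6452  → 185.6731
row 1: Σ corner-gray over 12 cells = 5775  → 166.1906
row 2: Σ corner-gray over 12 cells = 5151  → 148.2334
row 3: Σ corner-gray over 12 cells = 6738  → 193.9035
row 4: Σ corner-gray over 12 cells = 6905  → 198.7093
row 5: Σ corner-gray over 12 cells = 7172  → 206.3929
row 6: Σ corner-gray over 12 cells = 7599  → 218.6810
row 7: Σ corner-gray over 12 cells = 6517  → 187.5436
row 8: Σ corner-gray over 12 cells = 5964  → 171.6296
row 9: Σ corner-gray over 12 cells = 4919  → 141.5570
row 10: Σ corner-gray over 12 cells = 5114  → 147.1686
row 11: Σ corner-gray over 12 cells = 6958  → 200.2345
row 12: Σ corner-gray over 12 cells = 5839  → 168.0324
row 13: Σ corner-gray over 12 cells = 4092  → 117.7579
row 14: Σ corner-gray over 12 cells = 4878  → 140.3771
Σ rows: total corner-gray = 90073  → 2592.0848 mm³

2592.085


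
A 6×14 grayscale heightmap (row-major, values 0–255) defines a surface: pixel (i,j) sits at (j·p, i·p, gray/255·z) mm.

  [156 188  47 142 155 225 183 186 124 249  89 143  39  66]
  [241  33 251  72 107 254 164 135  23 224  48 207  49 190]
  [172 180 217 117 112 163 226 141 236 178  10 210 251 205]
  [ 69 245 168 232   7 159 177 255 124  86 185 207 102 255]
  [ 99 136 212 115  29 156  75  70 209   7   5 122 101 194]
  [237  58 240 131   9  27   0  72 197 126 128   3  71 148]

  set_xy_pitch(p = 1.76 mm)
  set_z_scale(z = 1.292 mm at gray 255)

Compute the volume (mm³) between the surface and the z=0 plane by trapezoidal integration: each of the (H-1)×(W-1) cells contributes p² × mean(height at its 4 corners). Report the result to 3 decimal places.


142.384

height_mm = gray/255 × 1.292; cell vol = 1.76² × mean(4 corners)
unit = 1.76² × 1.292 / (4×255) = 0.00392363 mm³ per gray-sum
row 0: Σ corner-gray over 13 cells = 7327  → 28.7484
row 1: Σ corner-gray over 13 cells = 8024  → 31.4832
row 2: Σ corner-gray over 13 cells = 8677  → 34.0453
row 3: Σ corner-gray over 13 cells = 6985  → 27.4065
row 4: Σ corner-gray over 13 cells = 5276  → 20.7011
Σ rows: total corner-gray = 36289  → 142.3845 mm³


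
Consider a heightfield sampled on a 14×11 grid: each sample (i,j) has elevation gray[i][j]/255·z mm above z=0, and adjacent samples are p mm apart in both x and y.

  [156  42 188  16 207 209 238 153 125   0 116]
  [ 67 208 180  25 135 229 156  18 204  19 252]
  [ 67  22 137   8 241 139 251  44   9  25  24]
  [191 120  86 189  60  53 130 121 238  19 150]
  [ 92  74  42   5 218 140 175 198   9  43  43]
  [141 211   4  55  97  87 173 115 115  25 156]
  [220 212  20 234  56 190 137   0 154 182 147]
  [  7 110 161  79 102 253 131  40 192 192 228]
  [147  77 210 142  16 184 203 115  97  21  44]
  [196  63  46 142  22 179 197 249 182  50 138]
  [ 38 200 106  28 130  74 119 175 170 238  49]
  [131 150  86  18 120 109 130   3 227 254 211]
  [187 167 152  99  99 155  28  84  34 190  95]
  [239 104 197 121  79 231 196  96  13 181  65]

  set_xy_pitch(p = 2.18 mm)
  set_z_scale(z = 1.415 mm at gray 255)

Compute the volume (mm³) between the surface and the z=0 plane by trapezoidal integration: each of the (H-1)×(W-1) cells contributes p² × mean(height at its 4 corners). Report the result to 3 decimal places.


height_mm = gray/255 × 1.415; cell vol = 2.18² × mean(4 corners)
unit = 2.18² × 1.415 / (4×255) = 0.00659279 mm³ per gray-sum
row 0: Σ corner-gray over 10 cells = 5295  → 34.9088
row 1: Σ corner-gray over 10 cells = 4510  → 29.7335
row 2: Σ corner-gray over 10 cells = 4216  → 27.7952
row 3: Σ corner-gray over 10 cells = 4316  → 28.4545
row 4: Σ corner-gray over 10 cells = 4004  → 26.3975
row 5: Σ corner-gray over 10 cells = 4798  → 31.6322
row 6: Σ corner-gray over 10 cells = 5492  → 36.2076
row 7: Σ corner-gray over 10 cells = 5076  → 33.4650
row 8: Σ corner-gray over 10 cells = 4915  → 32.4036
row 9: Σ corner-gray over 10 cells = 5161  → 34.0254
row 10: Σ corner-gray over 10 cells = 5103  → 33.6430
row 11: Σ corner-gray over 10 cells = 4834  → 31.8695
row 12: Σ corner-gray over 10 cells = 5038  → 33.2145
Σ rows: total corner-gray = 62758  → 413.7503 mm³

413.750


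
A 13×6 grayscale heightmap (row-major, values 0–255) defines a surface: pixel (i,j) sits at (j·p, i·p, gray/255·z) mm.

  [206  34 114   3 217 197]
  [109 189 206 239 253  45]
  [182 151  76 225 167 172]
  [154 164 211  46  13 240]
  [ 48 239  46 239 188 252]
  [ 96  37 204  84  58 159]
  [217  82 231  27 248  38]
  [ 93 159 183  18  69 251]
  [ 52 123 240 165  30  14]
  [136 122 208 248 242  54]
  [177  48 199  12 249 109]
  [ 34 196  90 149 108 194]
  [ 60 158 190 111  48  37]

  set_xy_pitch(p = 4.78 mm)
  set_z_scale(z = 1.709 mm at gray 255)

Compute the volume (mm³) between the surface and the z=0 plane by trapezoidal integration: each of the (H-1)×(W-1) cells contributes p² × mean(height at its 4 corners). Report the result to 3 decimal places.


height_mm = gray/255 × 1.709; cell vol = 4.78² × mean(4 corners)
unit = 4.78² × 1.709 / (4×255) = 0.0382823 mm³ per gray-sum
row 0: Σ corner-gray over 5 cells = 3067  → 117.4117
row 1: Σ corner-gray over 5 cells = 3520  → 134.7536
row 2: Σ corner-gray over 5 cells = 2854  → 109.2576
row 3: Σ corner-gray over 5 cells = 2986  → 114.3109
row 4: Σ corner-gray over 5 cells = 2745  → 105.0848
row 5: Σ corner-gray over 5 cells = 2452  → 93.8681
row 6: Σ corner-gray over 5 cells = 2633  → 100.7972
row 7: Σ corner-gray over 5 cells = 2384  → 91.2649
row 8: Σ corner-gray over 5 cells = 3012  → 115.3062
row 9: Σ corner-gray over 5 cells = 3132  → 119.9001
row 10: Σ corner-gray over 5 cells = 2616  → 100.1464
row 11: Σ corner-gray over 5 cells = 2425  → 92.8345
Σ rows: total corner-gray = 33826  → 1294.9361 mm³

1294.936
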